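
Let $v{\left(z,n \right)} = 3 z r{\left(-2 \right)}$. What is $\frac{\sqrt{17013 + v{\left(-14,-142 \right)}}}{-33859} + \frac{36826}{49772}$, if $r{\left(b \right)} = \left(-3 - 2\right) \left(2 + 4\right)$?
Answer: $\frac{18413}{24886} - \frac{\sqrt{18273}}{33859} \approx 0.7359$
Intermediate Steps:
$r{\left(b \right)} = -30$ ($r{\left(b \right)} = \left(-5\right) 6 = -30$)
$v{\left(z,n \right)} = - 90 z$ ($v{\left(z,n \right)} = 3 z \left(-30\right) = - 90 z$)
$\frac{\sqrt{17013 + v{\left(-14,-142 \right)}}}{-33859} + \frac{36826}{49772} = \frac{\sqrt{17013 - -1260}}{-33859} + \frac{36826}{49772} = \sqrt{17013 + 1260} \left(- \frac{1}{33859}\right) + 36826 \cdot \frac{1}{49772} = \sqrt{18273} \left(- \frac{1}{33859}\right) + \frac{18413}{24886} = - \frac{\sqrt{18273}}{33859} + \frac{18413}{24886} = \frac{18413}{24886} - \frac{\sqrt{18273}}{33859}$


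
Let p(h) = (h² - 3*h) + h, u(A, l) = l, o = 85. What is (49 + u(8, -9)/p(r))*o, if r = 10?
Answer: 66487/16 ≈ 4155.4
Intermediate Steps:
p(h) = h² - 2*h
(49 + u(8, -9)/p(r))*o = (49 - 9*1/(10*(-2 + 10)))*85 = (49 - 9/(10*8))*85 = (49 - 9/80)*85 = (3911/80)*85 = 66487/16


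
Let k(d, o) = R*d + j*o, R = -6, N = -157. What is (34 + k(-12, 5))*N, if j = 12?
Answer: -26062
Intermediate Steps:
k(d, o) = -6*d + 12*o
(34 + k(-12, 5))*N = (34 + (-6*(-12) + 12*5))*(-157) = (34 + (72 + 60))*(-157) = (34 + 132)*(-157) = 166*(-157) = -26062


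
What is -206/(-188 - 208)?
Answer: 103/198 ≈ 0.52020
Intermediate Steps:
-206/(-188 - 208) = -206/(-396) = -206*(-1/396) = 103/198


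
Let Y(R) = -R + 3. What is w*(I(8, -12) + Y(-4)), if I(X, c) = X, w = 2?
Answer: 30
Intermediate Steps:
Y(R) = 3 - R
w*(I(8, -12) + Y(-4)) = 2*(8 + (3 - 1*(-4))) = 2*(8 + (3 + 4)) = 2*(8 + 7) = 2*15 = 30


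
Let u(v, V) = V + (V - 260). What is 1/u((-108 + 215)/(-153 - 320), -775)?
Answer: -1/1810 ≈ -0.00055249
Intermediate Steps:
u(v, V) = -260 + 2*V (u(v, V) = V + (-260 + V) = -260 + 2*V)
1/u((-108 + 215)/(-153 - 320), -775) = 1/(-260 + 2*(-775)) = 1/(-260 - 1550) = 1/(-1810) = -1/1810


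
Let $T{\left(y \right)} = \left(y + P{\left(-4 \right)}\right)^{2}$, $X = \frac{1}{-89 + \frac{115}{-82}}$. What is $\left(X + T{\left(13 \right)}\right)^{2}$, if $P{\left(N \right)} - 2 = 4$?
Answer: $\frac{7161034872121}{54952569} \approx 1.3031 \cdot 10^{5}$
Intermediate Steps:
$P{\left(N \right)} = 6$ ($P{\left(N \right)} = 2 + 4 = 6$)
$X = - \frac{82}{7413}$ ($X = \frac{1}{-89 + 115 \left(- \frac{1}{82}\right)} = \frac{1}{-89 - \frac{115}{82}} = \frac{1}{- \frac{7413}{82}} = - \frac{82}{7413} \approx -0.011062$)
$T{\left(y \right)} = \left(6 + y\right)^{2}$ ($T{\left(y \right)} = \left(y + 6\right)^{2} = \left(6 + y\right)^{2}$)
$\left(X + T{\left(13 \right)}\right)^{2} = \left(- \frac{82}{7413} + \left(6 + 13\right)^{2}\right)^{2} = \left(- \frac{82}{7413} + 19^{2}\right)^{2} = \left(- \frac{82}{7413} + 361\right)^{2} = \left(\frac{2676011}{7413}\right)^{2} = \frac{7161034872121}{54952569}$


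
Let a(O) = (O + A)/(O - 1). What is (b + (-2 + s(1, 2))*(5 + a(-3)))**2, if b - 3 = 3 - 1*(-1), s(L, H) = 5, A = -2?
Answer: 10609/16 ≈ 663.06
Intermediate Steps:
a(O) = (-2 + O)/(-1 + O) (a(O) = (O - 2)/(O - 1) = (-2 + O)/(-1 + O))
b = 7 (b = 3 + (3 - 1*(-1)) = 3 + (3 + 1) = 3 + 4 = 7)
(b + (-2 + s(1, 2))*(5 + a(-3)))**2 = (7 + (-2 + 5)*(5 + (-2 - 3)/(-1 - 3)))**2 = (7 + 3*(5 - 5/(-4)))**2 = (7 + 3*(5 - 1/4*(-5)))**2 = (7 + 3*(5 + 5/4))**2 = (7 + 3*(25/4))**2 = (7 + 75/4)**2 = (103/4)**2 = 10609/16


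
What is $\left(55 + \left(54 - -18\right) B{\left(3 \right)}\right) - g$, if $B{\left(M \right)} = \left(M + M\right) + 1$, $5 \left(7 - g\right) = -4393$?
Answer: $- \frac{1633}{5} \approx -326.6$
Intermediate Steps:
$g = \frac{4428}{5}$ ($g = 7 - - \frac{4393}{5} = 7 + \frac{4393}{5} = \frac{4428}{5} \approx 885.6$)
$B{\left(M \right)} = 1 + 2 M$ ($B{\left(M \right)} = 2 M + 1 = 1 + 2 M$)
$\left(55 + \left(54 - -18\right) B{\left(3 \right)}\right) - g = \left(55 + \left(54 - -18\right) \left(1 + 2 \cdot 3\right)\right) - \frac{4428}{5} = \left(55 + \left(54 + 18\right) \left(1 + 6\right)\right) - \frac{4428}{5} = \left(55 + 72 \cdot 7\right) - \frac{4428}{5} = \left(55 + 504\right) - \frac{4428}{5} = 559 - \frac{4428}{5} = - \frac{1633}{5}$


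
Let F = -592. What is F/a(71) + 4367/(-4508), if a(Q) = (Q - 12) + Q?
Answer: -1618223/293020 ≈ -5.5226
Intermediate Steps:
a(Q) = -12 + 2*Q (a(Q) = (-12 + Q) + Q = -12 + 2*Q)
F/a(71) + 4367/(-4508) = -592/(-12 + 2*71) + 4367/(-4508) = -592/(-12 + 142) + 4367*(-1/4508) = -592/130 - 4367/4508 = -592*1/130 - 4367/4508 = -296/65 - 4367/4508 = -1618223/293020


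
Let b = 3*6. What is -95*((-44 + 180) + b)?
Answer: -14630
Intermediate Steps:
b = 18
-95*((-44 + 180) + b) = -95*((-44 + 180) + 18) = -95*(136 + 18) = -95*154 = -14630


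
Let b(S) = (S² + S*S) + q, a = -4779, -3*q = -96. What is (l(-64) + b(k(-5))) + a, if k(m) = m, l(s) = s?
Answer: -4761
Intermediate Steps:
q = 32 (q = -⅓*(-96) = 32)
b(S) = 32 + 2*S² (b(S) = (S² + S*S) + 32 = (S² + S²) + 32 = 2*S² + 32 = 32 + 2*S²)
(l(-64) + b(k(-5))) + a = (-64 + (32 + 2*(-5)²)) - 4779 = (-64 + (32 + 2*25)) - 4779 = (-64 + (32 + 50)) - 4779 = (-64 + 82) - 4779 = 18 - 4779 = -4761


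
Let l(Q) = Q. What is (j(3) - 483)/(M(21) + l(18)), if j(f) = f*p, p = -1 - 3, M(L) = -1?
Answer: -495/17 ≈ -29.118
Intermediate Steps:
p = -4
j(f) = -4*f (j(f) = f*(-4) = -4*f)
(j(3) - 483)/(M(21) + l(18)) = (-4*3 - 483)/(-1 + 18) = (-12 - 483)/17 = -495*1/17 = -495/17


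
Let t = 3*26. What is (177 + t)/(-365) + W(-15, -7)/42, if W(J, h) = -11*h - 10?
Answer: 2749/3066 ≈ 0.89661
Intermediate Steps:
t = 78
W(J, h) = -10 - 11*h
(177 + t)/(-365) + W(-15, -7)/42 = (177 + 78)/(-365) + (-10 - 11*(-7))/42 = 255*(-1/365) + (-10 + 77)*(1/42) = -51/73 + 67*(1/42) = -51/73 + 67/42 = 2749/3066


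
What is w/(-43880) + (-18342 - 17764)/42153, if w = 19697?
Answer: -2414618921/1849673640 ≈ -1.3054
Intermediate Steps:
w/(-43880) + (-18342 - 17764)/42153 = 19697/(-43880) + (-18342 - 17764)/42153 = 19697*(-1/43880) - 36106*1/42153 = -19697/43880 - 36106/42153 = -2414618921/1849673640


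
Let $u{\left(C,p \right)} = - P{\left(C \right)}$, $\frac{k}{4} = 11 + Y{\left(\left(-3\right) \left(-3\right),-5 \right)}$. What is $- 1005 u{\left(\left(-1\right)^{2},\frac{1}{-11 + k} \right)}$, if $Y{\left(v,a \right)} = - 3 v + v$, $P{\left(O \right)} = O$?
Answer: $1005$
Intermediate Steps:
$Y{\left(v,a \right)} = - 2 v$
$k = -28$ ($k = 4 \left(11 - 2 \left(\left(-3\right) \left(-3\right)\right)\right) = 4 \left(11 - 18\right) = 4 \left(-7\right) = -28$)
$u{\left(C,p \right)} = - C$
$- 1005 u{\left(\left(-1\right)^{2},\frac{1}{-11 + k} \right)} = - 1005 \left(- \left(-1\right)^{2}\right) = - 1005 \left(\left(-1\right) 1\right) = \left(-1005\right) \left(-1\right) = 1005$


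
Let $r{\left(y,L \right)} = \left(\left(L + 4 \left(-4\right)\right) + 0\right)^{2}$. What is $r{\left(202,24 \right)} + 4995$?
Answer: $5059$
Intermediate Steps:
$r{\left(y,L \right)} = \left(-16 + L\right)^{2}$ ($r{\left(y,L \right)} = \left(\left(L - 16\right) + 0\right)^{2} = \left(\left(-16 + L\right) + 0\right)^{2} = \left(-16 + L\right)^{2}$)
$r{\left(202,24 \right)} + 4995 = \left(-16 + 24\right)^{2} + 4995 = 8^{2} + 4995 = 64 + 4995 = 5059$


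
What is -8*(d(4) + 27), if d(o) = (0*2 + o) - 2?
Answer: -232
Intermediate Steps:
d(o) = -2 + o (d(o) = (0 + o) - 2 = o - 2 = -2 + o)
-8*(d(4) + 27) = -8*((-2 + 4) + 27) = -8*(2 + 27) = -8*29 = -232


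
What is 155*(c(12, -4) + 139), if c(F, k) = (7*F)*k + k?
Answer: -31155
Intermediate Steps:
c(F, k) = k + 7*F*k (c(F, k) = 7*F*k + k = k + 7*F*k)
155*(c(12, -4) + 139) = 155*(-4*(1 + 7*12) + 139) = 155*(-4*(1 + 84) + 139) = 155*(-4*85 + 139) = 155*(-340 + 139) = 155*(-201) = -31155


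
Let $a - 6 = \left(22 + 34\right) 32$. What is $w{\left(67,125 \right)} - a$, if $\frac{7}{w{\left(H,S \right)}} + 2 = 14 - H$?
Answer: $- \frac{98897}{55} \approx -1798.1$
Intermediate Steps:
$w{\left(H,S \right)} = \frac{7}{12 - H}$ ($w{\left(H,S \right)} = \frac{7}{-2 - \left(-14 + H\right)} = \frac{7}{12 - H}$)
$a = 1798$ ($a = 6 + \left(22 + 34\right) 32 = 6 + 56 \cdot 32 = 6 + 1792 = 1798$)
$w{\left(67,125 \right)} - a = - \frac{7}{-12 + 67} - 1798 = - \frac{7}{55} - 1798 = - \frac{98897}{55}$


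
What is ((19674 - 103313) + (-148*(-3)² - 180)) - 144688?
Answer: -229839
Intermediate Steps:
((19674 - 103313) + (-148*(-3)² - 180)) - 144688 = (-83639 + (-148*9 - 180)) - 144688 = (-83639 + (-1332 - 180)) - 144688 = (-83639 - 1512) - 144688 = -85151 - 144688 = -229839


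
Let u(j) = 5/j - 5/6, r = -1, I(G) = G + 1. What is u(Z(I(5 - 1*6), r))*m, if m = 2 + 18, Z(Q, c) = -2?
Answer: -200/3 ≈ -66.667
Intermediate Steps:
I(G) = 1 + G
m = 20
u(j) = -5/6 + 5/j (u(j) = 5/j - 5*1/6 = 5/j - 5/6 = -5/6 + 5/j)
u(Z(I(5 - 1*6), r))*m = (-5/6 + 5/(-2))*20 = (-5/6 + 5*(-1/2))*20 = (-5/6 - 5/2)*20 = -10/3*20 = -200/3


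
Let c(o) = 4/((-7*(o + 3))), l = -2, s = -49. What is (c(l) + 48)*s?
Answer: -2324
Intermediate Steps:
c(o) = 4/(-21 - 7*o) (c(o) = 4/((-7*(3 + o))) = 4/(-21 - 7*o))
(c(l) + 48)*s = (-4/(21 + 7*(-2)) + 48)*(-49) = (-4/(21 - 14) + 48)*(-49) = (-4/7 + 48)*(-49) = (332/7)*(-49) = -2324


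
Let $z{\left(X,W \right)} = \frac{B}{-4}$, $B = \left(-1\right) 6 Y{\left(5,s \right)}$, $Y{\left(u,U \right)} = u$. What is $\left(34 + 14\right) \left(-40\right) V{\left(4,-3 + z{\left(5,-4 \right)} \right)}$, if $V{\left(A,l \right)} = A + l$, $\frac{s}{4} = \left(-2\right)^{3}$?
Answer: $-16320$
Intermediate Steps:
$s = -32$ ($s = 4 \left(-2\right)^{3} = 4 \left(-8\right) = -32$)
$B = -30$ ($B = \left(-1\right) 6 \cdot 5 = \left(-6\right) 5 = -30$)
$z{\left(X,W \right)} = \frac{15}{2}$ ($z{\left(X,W \right)} = - \frac{30}{-4} = \left(-30\right) \left(- \frac{1}{4}\right) = \frac{15}{2}$)
$\left(34 + 14\right) \left(-40\right) V{\left(4,-3 + z{\left(5,-4 \right)} \right)} = \left(34 + 14\right) \left(-40\right) \left(4 + \left(-3 + \frac{15}{2}\right)\right) = 48 \left(-40\right) \left(4 + \frac{9}{2}\right) = \left(-1920\right) \frac{17}{2} = -16320$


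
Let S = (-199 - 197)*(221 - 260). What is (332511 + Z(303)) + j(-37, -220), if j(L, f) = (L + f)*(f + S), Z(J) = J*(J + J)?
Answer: -3396439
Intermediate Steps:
Z(J) = 2*J² (Z(J) = J*(2*J) = 2*J²)
S = 15444 (S = -396*(-39) = 15444)
j(L, f) = (15444 + f)*(L + f) (j(L, f) = (L + f)*(f + 15444) = (L + f)*(15444 + f) = (15444 + f)*(L + f))
(332511 + Z(303)) + j(-37, -220) = (332511 + 2*303²) + ((-220)² + 15444*(-37) + 15444*(-220) - 37*(-220)) = (332511 + 2*91809) + (48400 - 571428 - 3397680 + 8140) = (332511 + 183618) - 3912568 = 516129 - 3912568 = -3396439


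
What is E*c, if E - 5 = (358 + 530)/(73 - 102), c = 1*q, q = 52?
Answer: -38636/29 ≈ -1332.3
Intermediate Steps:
c = 52 (c = 1*52 = 52)
E = -743/29 (E = 5 + (358 + 530)/(73 - 102) = 5 + 888/(-29) = 5 + 888*(-1/29) = 5 - 888/29 = -743/29 ≈ -25.621)
E*c = -743/29*52 = -38636/29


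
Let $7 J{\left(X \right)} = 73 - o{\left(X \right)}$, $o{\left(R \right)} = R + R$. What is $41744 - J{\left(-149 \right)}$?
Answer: $41691$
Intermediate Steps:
$o{\left(R \right)} = 2 R$
$J{\left(X \right)} = \frac{73}{7} - \frac{2 X}{7}$ ($J{\left(X \right)} = \frac{73 - 2 X}{7} = \frac{73}{7} - \frac{2 X}{7}$)
$41744 - J{\left(-149 \right)} = 41744 - \left(\frac{73}{7} - - \frac{298}{7}\right) = 41744 - \left(\frac{73}{7} + \frac{298}{7}\right) = 41744 - 53 = 41691$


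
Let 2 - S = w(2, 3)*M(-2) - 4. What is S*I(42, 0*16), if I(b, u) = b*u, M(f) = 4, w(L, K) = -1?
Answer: 0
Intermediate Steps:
S = 10 (S = 2 - (-1*4 - 4) = 2 - (-4 - 4) = 2 - 1*(-8) = 2 + 8 = 10)
S*I(42, 0*16) = 10*(42*(0*16)) = 10*(42*0) = 10*0 = 0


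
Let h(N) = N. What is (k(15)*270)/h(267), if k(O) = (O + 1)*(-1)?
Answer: -1440/89 ≈ -16.180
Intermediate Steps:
k(O) = -1 - O (k(O) = (1 + O)*(-1) = -1 - O)
(k(15)*270)/h(267) = ((-1 - 1*15)*270)/267 = ((-1 - 15)*270)*(1/267) = -16*270*(1/267) = -4320*1/267 = -1440/89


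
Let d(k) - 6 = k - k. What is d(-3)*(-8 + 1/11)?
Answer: -522/11 ≈ -47.455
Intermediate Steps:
d(k) = 6 (d(k) = 6 + (k - k) = 6 + 0 = 6)
d(-3)*(-8 + 1/11) = 6*(-8 + 1/11) = 6*(-87/11) = -522/11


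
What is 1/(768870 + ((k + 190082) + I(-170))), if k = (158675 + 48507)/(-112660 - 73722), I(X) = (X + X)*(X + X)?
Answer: 93191/100138471841 ≈ 9.3062e-7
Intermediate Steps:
I(X) = 4*X² (I(X) = (2*X)*(2*X) = 4*X²)
k = -103591/93191 (k = 207182/(-186382) = 207182*(-1/186382) = -103591/93191 ≈ -1.1116)
1/(768870 + ((k + 190082) + I(-170))) = 1/(768870 + ((-103591/93191 + 190082) + 4*(-170)²)) = 1/(768870 + (17713828071/93191 + 4*28900)) = 1/(768870 + (17713828071/93191 + 115600)) = 1/(768870 + 28486707671/93191) = 1/(100138471841/93191) = 93191/100138471841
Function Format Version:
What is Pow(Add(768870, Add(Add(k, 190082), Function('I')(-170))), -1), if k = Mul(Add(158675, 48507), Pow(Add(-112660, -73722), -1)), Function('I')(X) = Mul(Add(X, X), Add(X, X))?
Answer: Rational(93191, 100138471841) ≈ 9.3062e-7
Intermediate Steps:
Function('I')(X) = Mul(4, Pow(X, 2)) (Function('I')(X) = Mul(Mul(2, X), Mul(2, X)) = Mul(4, Pow(X, 2)))
k = Rational(-103591, 93191) (k = Mul(207182, Pow(-186382, -1)) = Mul(207182, Rational(-1, 186382)) = Rational(-103591, 93191) ≈ -1.1116)
Pow(Add(768870, Add(Add(k, 190082), Function('I')(-170))), -1) = Pow(Add(768870, Add(Add(Rational(-103591, 93191), 190082), Mul(4, Pow(-170, 2)))), -1) = Pow(Add(768870, Add(Rational(17713828071, 93191), Mul(4, 28900))), -1) = Pow(Add(768870, Add(Rational(17713828071, 93191), 115600)), -1) = Pow(Add(768870, Rational(28486707671, 93191)), -1) = Pow(Rational(100138471841, 93191), -1) = Rational(93191, 100138471841)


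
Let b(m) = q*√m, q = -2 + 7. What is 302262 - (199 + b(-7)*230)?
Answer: 302063 - 1150*I*√7 ≈ 3.0206e+5 - 3042.6*I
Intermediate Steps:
q = 5
b(m) = 5*√m
302262 - (199 + b(-7)*230) = 302262 - (199 + (5*√(-7))*230) = 302262 - (199 + (5*(I*√7))*230) = 302262 - (199 + (5*I*√7)*230) = 302262 - (199 + 1150*I*√7) = 302262 + (-199 - 1150*I*√7) = 302063 - 1150*I*√7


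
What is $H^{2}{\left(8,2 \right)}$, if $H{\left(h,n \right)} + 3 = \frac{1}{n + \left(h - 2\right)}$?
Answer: $\frac{529}{64} \approx 8.2656$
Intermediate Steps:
$H{\left(h,n \right)} = -3 + \frac{1}{-2 + h + n}$ ($H{\left(h,n \right)} = -3 + \frac{1}{n + \left(h - 2\right)} = -3 + \frac{1}{n + \left(-2 + h\right)} = -3 + \frac{1}{-2 + h + n}$)
$H^{2}{\left(8,2 \right)} = \left(\frac{7 - 24 - 6}{-2 + 8 + 2}\right)^{2} = \left(\frac{7 - 24 - 6}{8}\right)^{2} = \left(\frac{1}{8} \left(-23\right)\right)^{2} = \left(- \frac{23}{8}\right)^{2} = \frac{529}{64}$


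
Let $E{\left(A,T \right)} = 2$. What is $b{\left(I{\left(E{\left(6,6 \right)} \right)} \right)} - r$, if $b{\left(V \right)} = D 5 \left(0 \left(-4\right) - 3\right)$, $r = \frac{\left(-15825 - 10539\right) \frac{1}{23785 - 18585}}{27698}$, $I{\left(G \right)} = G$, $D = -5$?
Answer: $\frac{207735507}{2769800} \approx 75.0$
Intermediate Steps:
$r = - \frac{507}{2769800}$ ($r = - \frac{26364}{5200} \cdot \frac{1}{27698} = \left(-26364\right) \frac{1}{5200} \cdot \frac{1}{27698} = \left(- \frac{507}{100}\right) \frac{1}{27698} = - \frac{507}{2769800} \approx -0.00018305$)
$b{\left(V \right)} = 75$ ($b{\left(V \right)} = \left(-5\right) 5 \left(0 \left(-4\right) - 3\right) = - 25 \left(0 - 3\right) = \left(-25\right) \left(-3\right) = 75$)
$b{\left(I{\left(E{\left(6,6 \right)} \right)} \right)} - r = 75 - - \frac{507}{2769800} = 75 + \frac{507}{2769800} = \frac{207735507}{2769800}$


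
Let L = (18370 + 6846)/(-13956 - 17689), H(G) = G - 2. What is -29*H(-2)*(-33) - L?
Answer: -121111844/31645 ≈ -3827.2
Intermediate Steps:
H(G) = -2 + G
L = -25216/31645 (L = 25216/(-31645) = 25216*(-1/31645) = -25216/31645 ≈ -0.79684)
-29*H(-2)*(-33) - L = -29*(-2 - 2)*(-33) - 1*(-25216/31645) = -29*(-4)*(-33) + 25216/31645 = 116*(-33) + 25216/31645 = -3828 + 25216/31645 = -121111844/31645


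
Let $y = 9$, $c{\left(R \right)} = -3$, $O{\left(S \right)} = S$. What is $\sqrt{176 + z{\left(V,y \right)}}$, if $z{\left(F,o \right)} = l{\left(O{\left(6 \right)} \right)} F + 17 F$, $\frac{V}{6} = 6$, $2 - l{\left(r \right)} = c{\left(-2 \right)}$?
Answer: $22 \sqrt{2} \approx 31.113$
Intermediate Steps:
$l{\left(r \right)} = 5$ ($l{\left(r \right)} = 2 - -3 = 2 + 3 = 5$)
$V = 36$ ($V = 6 \cdot 6 = 36$)
$z{\left(F,o \right)} = 22 F$ ($z{\left(F,o \right)} = 5 F + 17 F = 22 F$)
$\sqrt{176 + z{\left(V,y \right)}} = \sqrt{176 + 22 \cdot 36} = \sqrt{176 + 792} = \sqrt{968} = 22 \sqrt{2}$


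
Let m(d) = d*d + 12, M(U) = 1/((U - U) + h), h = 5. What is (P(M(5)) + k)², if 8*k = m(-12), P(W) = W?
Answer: 38809/100 ≈ 388.09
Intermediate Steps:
M(U) = ⅕ (M(U) = 1/((U - U) + 5) = 1/(0 + 5) = 1/5 = ⅕)
m(d) = 12 + d² (m(d) = d² + 12 = 12 + d²)
k = 39/2 (k = (12 + (-12)²)/8 = (12 + 144)/8 = (⅛)*156 = 39/2 ≈ 19.500)
(P(M(5)) + k)² = (⅕ + 39/2)² = (197/10)² = 38809/100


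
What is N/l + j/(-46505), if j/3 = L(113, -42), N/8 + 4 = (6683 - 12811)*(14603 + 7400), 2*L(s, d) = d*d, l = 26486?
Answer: -25081927896738/615865715 ≈ -40726.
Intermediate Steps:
L(s, d) = d**2/2 (L(s, d) = (d*d)/2 = d**2/2)
N = -1078675104 (N = -32 + 8*((6683 - 12811)*(14603 + 7400)) = -32 + 8*(-6128*22003) = -32 + 8*(-134834384) = -32 - 1078675072 = -1078675104)
j = 2646 (j = 3*((1/2)*(-42)**2) = 3*((1/2)*1764) = 3*882 = 2646)
N/l + j/(-46505) = -1078675104/26486 + 2646/(-46505) = -1078675104*1/26486 + 2646*(-1/46505) = -539337552/13243 - 2646/46505 = -25081927896738/615865715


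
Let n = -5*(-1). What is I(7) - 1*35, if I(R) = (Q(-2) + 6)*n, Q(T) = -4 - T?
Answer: -15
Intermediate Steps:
n = 5
I(R) = 20 (I(R) = ((-4 - 1*(-2)) + 6)*5 = ((-4 + 2) + 6)*5 = (-2 + 6)*5 = 4*5 = 20)
I(7) - 1*35 = 20 - 1*35 = 20 - 35 = -15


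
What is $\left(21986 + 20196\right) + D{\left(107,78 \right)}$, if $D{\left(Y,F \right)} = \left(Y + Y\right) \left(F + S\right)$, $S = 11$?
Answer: $61228$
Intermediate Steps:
$D{\left(Y,F \right)} = 2 Y \left(11 + F\right)$ ($D{\left(Y,F \right)} = \left(Y + Y\right) \left(F + 11\right) = 2 Y \left(11 + F\right)$)
$\left(21986 + 20196\right) + D{\left(107,78 \right)} = \left(21986 + 20196\right) + 2 \cdot 107 \left(11 + 78\right) = 42182 + 2 \cdot 107 \cdot 89 = 42182 + 19046 = 61228$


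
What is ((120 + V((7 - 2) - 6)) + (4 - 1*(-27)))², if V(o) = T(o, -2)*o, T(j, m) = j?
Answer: 23104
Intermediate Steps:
V(o) = o² (V(o) = o*o = o²)
((120 + V((7 - 2) - 6)) + (4 - 1*(-27)))² = ((120 + ((7 - 2) - 6)²) + (4 - 1*(-27)))² = ((120 + (5 - 6)²) + (4 + 27))² = ((120 + (-1)²) + 31)² = ((120 + 1) + 31)² = (121 + 31)² = 152² = 23104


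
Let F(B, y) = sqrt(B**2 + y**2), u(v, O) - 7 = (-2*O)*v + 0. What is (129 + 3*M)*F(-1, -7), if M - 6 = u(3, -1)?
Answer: 930*sqrt(2) ≈ 1315.2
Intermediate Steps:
u(v, O) = 7 - 2*O*v (u(v, O) = 7 + ((-2*O)*v + 0) = 7 + (-2*O*v + 0) = 7 - 2*O*v)
M = 19 (M = 6 + (7 - 2*(-1)*3) = 6 + (7 + 6) = 6 + 13 = 19)
(129 + 3*M)*F(-1, -7) = (129 + 3*19)*sqrt((-1)**2 + (-7)**2) = (129 + 57)*sqrt(1 + 49) = 186*sqrt(50) = 186*(5*sqrt(2)) = 930*sqrt(2)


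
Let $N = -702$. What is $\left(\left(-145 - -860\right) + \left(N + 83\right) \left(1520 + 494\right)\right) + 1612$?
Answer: $-1244339$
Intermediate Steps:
$\left(\left(-145 - -860\right) + \left(N + 83\right) \left(1520 + 494\right)\right) + 1612 = \left(\left(-145 - -860\right) + \left(-702 + 83\right) \left(1520 + 494\right)\right) + 1612 = \left(\left(-145 + 860\right) - 1246666\right) + 1612 = \left(715 - 1246666\right) + 1612 = -1245951 + 1612 = -1244339$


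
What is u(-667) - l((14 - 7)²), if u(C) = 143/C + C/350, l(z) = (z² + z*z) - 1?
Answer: -1121288389/233450 ≈ -4803.1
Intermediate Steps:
l(z) = -1 + 2*z² (l(z) = (z² + z²) - 1 = 2*z² - 1 = -1 + 2*z²)
u(C) = 143/C + C/350 (u(C) = 143/C + C*(1/350) = 143/C + C/350)
u(-667) - l((14 - 7)²) = (143/(-667) + (1/350)*(-667)) - (-1 + 2*((14 - 7)²)²) = (143*(-1/667) - 667/350) - (-1 + 2*(7²)²) = (-143/667 - 667/350) - (-1 + 2*49²) = -494939/233450 - (-1 + 2*2401) = -494939/233450 - (-1 + 4802) = -494939/233450 - 1*4801 = -494939/233450 - 4801 = -1121288389/233450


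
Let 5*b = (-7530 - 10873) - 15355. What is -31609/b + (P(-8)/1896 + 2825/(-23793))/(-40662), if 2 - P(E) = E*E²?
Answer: 24158804577766867/5160261809496024 ≈ 4.6817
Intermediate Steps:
P(E) = 2 - E³ (P(E) = 2 - E*E² = 2 - E³)
b = -33758/5 (b = ((-7530 - 10873) - 15355)/5 = (-18403 - 15355)/5 = (⅕)*(-33758) = -33758/5 ≈ -6751.6)
-31609/b + (P(-8)/1896 + 2825/(-23793))/(-40662) = -31609/(-33758/5) + ((2 - 1*(-8)³)/1896 + 2825/(-23793))/(-40662) = -31609*(-5/33758) + ((2 - 1*(-512))*(1/1896) + 2825*(-1/23793))*(-1/40662) = 158045/33758 + ((2 + 512)*(1/1896) - 2825/23793)*(-1/40662) = 158045/33758 + (514*(1/1896) - 2825/23793)*(-1/40662) = 158045/33758 + (257/948 - 2825/23793)*(-1/40662) = 158045/33758 + (1145567/7518588)*(-1/40662) = 158045/33758 - 1145567/305720825256 = 24158804577766867/5160261809496024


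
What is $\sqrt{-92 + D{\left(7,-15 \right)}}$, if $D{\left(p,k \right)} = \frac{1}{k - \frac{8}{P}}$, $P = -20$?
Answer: $\frac{i \sqrt{490633}}{73} \approx 9.5952 i$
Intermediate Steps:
$D{\left(p,k \right)} = \frac{1}{\frac{2}{5} + k}$ ($D{\left(p,k \right)} = \frac{1}{k - \frac{8}{-20}} = \frac{1}{k - - \frac{2}{5}} = \frac{1}{k + \frac{2}{5}} = \frac{1}{\frac{2}{5} + k}$)
$\sqrt{-92 + D{\left(7,-15 \right)}} = \sqrt{-92 + \frac{5}{2 + 5 \left(-15\right)}} = \sqrt{-92 + \frac{5}{2 - 75}} = \sqrt{-92 + \frac{5}{-73}} = \sqrt{-92 + 5 \left(- \frac{1}{73}\right)} = \sqrt{-92 - \frac{5}{73}} = \sqrt{- \frac{6721}{73}} = \frac{i \sqrt{490633}}{73}$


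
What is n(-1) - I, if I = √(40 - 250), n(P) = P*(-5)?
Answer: 5 - I*√210 ≈ 5.0 - 14.491*I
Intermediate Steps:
n(P) = -5*P
I = I*√210 (I = √(-210) = I*√210 ≈ 14.491*I)
n(-1) - I = -5*(-1) - I*√210 = 5 - I*√210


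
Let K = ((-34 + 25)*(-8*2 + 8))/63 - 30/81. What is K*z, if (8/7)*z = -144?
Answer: -292/3 ≈ -97.333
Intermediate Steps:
z = -126 (z = (7/8)*(-144) = -126)
K = 146/189 (K = -9*(-16 + 8)*(1/63) - 30*1/81 = -9*(-8)*(1/63) - 10/27 = 72*(1/63) - 10/27 = 8/7 - 10/27 = 146/189 ≈ 0.77249)
K*z = (146/189)*(-126) = -292/3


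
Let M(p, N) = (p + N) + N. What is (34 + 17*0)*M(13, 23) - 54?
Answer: 1952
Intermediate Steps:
M(p, N) = p + 2*N (M(p, N) = (N + p) + N = p + 2*N)
(34 + 17*0)*M(13, 23) - 54 = (34 + 17*0)*(13 + 2*23) - 54 = (34 + 0)*(13 + 46) - 54 = 34*59 - 54 = 2006 - 54 = 1952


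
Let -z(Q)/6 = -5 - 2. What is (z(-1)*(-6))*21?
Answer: -5292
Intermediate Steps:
z(Q) = 42 (z(Q) = -6*(-5 - 2) = -6*(-7) = 42)
(z(-1)*(-6))*21 = (42*(-6))*21 = -252*21 = -5292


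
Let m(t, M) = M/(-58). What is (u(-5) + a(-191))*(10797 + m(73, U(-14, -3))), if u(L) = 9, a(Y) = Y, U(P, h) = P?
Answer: -56987840/29 ≈ -1.9651e+6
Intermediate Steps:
m(t, M) = -M/58 (m(t, M) = M*(-1/58) = -M/58)
(u(-5) + a(-191))*(10797 + m(73, U(-14, -3))) = (9 - 191)*(10797 - 1/58*(-14)) = -182*(10797 + 7/29) = -182*313120/29 = -56987840/29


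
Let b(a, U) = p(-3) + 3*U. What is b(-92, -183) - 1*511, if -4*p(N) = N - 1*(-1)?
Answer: -2119/2 ≈ -1059.5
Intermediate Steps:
p(N) = -1/4 - N/4 (p(N) = -(N - 1*(-1))/4 = -(N + 1)/4 = -(1 + N)/4 = -1/4 - N/4)
b(a, U) = 1/2 + 3*U (b(a, U) = (-1/4 - 1/4*(-3)) + 3*U = (-1/4 + 3/4) + 3*U = 1/2 + 3*U)
b(-92, -183) - 1*511 = (1/2 + 3*(-183)) - 1*511 = (1/2 - 549) - 511 = -1097/2 - 511 = -2119/2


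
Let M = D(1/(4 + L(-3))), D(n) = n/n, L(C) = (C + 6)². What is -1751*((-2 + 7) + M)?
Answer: -10506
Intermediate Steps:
L(C) = (6 + C)²
D(n) = 1
M = 1
-1751*((-2 + 7) + M) = -1751*((-2 + 7) + 1) = -1751*(5 + 1) = -1751*6 = -10506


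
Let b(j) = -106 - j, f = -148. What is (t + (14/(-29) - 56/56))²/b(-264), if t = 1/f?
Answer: 40870449/2910559712 ≈ 0.014042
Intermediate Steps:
t = -1/148 (t = 1/(-148) = -1/148 ≈ -0.0067568)
(t + (14/(-29) - 56/56))²/b(-264) = (-1/148 + (14/(-29) - 56/56))²/(-106 - 1*(-264)) = (-1/148 + (14*(-1/29) - 56*1/56))²/(-106 + 264) = (-1/148 + (-14/29 - 1))²/158 = (-1/148 - 43/29)²*(1/158) = (-6393/4292)²*(1/158) = (40870449/18421264)*(1/158) = 40870449/2910559712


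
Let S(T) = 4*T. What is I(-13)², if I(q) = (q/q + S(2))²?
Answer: 6561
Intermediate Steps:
I(q) = 81 (I(q) = (q/q + 4*2)² = (1 + 8)² = 9² = 81)
I(-13)² = 81² = 6561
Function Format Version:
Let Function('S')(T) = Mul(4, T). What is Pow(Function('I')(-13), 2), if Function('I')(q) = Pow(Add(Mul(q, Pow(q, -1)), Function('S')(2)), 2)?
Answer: 6561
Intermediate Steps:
Function('I')(q) = 81 (Function('I')(q) = Pow(Add(Mul(q, Pow(q, -1)), Mul(4, 2)), 2) = Pow(Add(1, 8), 2) = Pow(9, 2) = 81)
Pow(Function('I')(-13), 2) = Pow(81, 2) = 6561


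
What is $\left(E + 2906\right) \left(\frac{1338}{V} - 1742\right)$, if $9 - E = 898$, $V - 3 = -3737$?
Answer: $- \frac{6561266711}{1867} \approx -3.5143 \cdot 10^{6}$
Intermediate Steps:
$V = -3734$ ($V = 3 - 3737 = -3734$)
$E = -889$ ($E = 9 - 898 = -889$)
$\left(E + 2906\right) \left(\frac{1338}{V} - 1742\right) = \left(-889 + 2906\right) \left(\frac{1338}{-3734} - 1742\right) = 2017 \left(1338 \left(- \frac{1}{3734}\right) - 1742\right) = 2017 \left(- \frac{669}{1867} - 1742\right) = 2017 \left(- \frac{3252983}{1867}\right) = - \frac{6561266711}{1867}$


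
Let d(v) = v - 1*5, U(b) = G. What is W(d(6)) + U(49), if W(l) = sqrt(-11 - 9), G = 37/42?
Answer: 37/42 + 2*I*sqrt(5) ≈ 0.88095 + 4.4721*I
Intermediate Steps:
G = 37/42 (G = 37*(1/42) = 37/42 ≈ 0.88095)
U(b) = 37/42
d(v) = -5 + v (d(v) = v - 5 = -5 + v)
W(l) = 2*I*sqrt(5) (W(l) = sqrt(-20) = 2*I*sqrt(5))
W(d(6)) + U(49) = 2*I*sqrt(5) + 37/42 = 37/42 + 2*I*sqrt(5)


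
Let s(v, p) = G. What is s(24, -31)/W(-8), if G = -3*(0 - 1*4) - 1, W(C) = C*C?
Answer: 11/64 ≈ 0.17188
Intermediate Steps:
W(C) = C²
G = 11 (G = -3*(0 - 4) - 1 = -3*(-4) - 1 = 12 - 1 = 11)
s(v, p) = 11
s(24, -31)/W(-8) = 11/((-8)²) = 11/64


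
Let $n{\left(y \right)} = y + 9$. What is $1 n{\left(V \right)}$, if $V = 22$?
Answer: $31$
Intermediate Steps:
$n{\left(y \right)} = 9 + y$
$1 n{\left(V \right)} = 1 \left(9 + 22\right) = 1 \cdot 31 = 31$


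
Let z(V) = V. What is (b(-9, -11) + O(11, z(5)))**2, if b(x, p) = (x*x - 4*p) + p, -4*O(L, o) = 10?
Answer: 49729/4 ≈ 12432.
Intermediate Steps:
O(L, o) = -5/2 (O(L, o) = -1/4*10 = -5/2)
b(x, p) = x**2 - 3*p (b(x, p) = (x**2 - 4*p) + p = x**2 - 3*p)
(b(-9, -11) + O(11, z(5)))**2 = (((-9)**2 - 3*(-11)) - 5/2)**2 = ((81 + 33) - 5/2)**2 = (114 - 5/2)**2 = (223/2)**2 = 49729/4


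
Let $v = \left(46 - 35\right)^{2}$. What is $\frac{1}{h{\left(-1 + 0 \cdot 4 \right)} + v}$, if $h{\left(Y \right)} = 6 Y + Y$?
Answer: $\frac{1}{114} \approx 0.0087719$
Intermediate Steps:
$v = 121$ ($v = 11^{2} = 121$)
$h{\left(Y \right)} = 7 Y$
$\frac{1}{h{\left(-1 + 0 \cdot 4 \right)} + v} = \frac{1}{7 \left(-1 + 0 \cdot 4\right) + 121} = \frac{1}{7 \left(-1 + 0\right) + 121} = \frac{1}{7 \left(-1\right) + 121} = \frac{1}{-7 + 121} = \frac{1}{114}$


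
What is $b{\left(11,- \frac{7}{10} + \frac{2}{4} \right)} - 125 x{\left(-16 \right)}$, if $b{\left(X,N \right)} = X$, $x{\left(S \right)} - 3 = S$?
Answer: $1636$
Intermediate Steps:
$x{\left(S \right)} = 3 + S$
$b{\left(11,- \frac{7}{10} + \frac{2}{4} \right)} - 125 x{\left(-16 \right)} = 11 - 125 \left(3 - 16\right) = 11 - -1625 = 11 + 1625 = 1636$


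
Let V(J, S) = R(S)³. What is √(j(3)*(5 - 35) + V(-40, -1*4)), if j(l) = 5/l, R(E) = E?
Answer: I*√114 ≈ 10.677*I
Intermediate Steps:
V(J, S) = S³
√(j(3)*(5 - 35) + V(-40, -1*4)) = √((5/3)*(5 - 35) + (-1*4)³) = √((5*(⅓))*(-30) + (-4)³) = √((5/3)*(-30) - 64) = √(-50 - 64) = √(-114) = I*√114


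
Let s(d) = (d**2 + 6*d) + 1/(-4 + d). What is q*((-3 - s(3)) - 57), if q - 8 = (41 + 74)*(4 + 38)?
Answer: -416068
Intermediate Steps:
s(d) = d**2 + 1/(-4 + d) + 6*d
q = 4838 (q = 8 + (41 + 74)*(4 + 38) = 8 + 115*42 = 8 + 4830 = 4838)
q*((-3 - s(3)) - 57) = 4838*((-3 - (1 + 3**3 - 24*3 + 2*3**2)/(-4 + 3)) - 57) = 4838*((-3 - (1 + 27 - 72 + 2*9)/(-1)) - 57) = 4838*((-3 - (-1)*(1 + 27 - 72 + 18)) - 57) = 4838*((-3 - (-1)*(-26)) - 57) = 4838*((-3 - 1*26) - 57) = 4838*((-3 - 26) - 57) = 4838*(-29 - 57) = 4838*(-86) = -416068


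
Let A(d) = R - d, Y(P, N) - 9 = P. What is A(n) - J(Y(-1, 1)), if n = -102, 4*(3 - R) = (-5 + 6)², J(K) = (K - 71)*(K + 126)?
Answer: 34187/4 ≈ 8546.8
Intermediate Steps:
Y(P, N) = 9 + P
J(K) = (-71 + K)*(126 + K)
R = 11/4 (R = 3 - (-5 + 6)²/4 = 3 - ¼*1² = 3 - ¼*1 = 3 - ¼ = 11/4 ≈ 2.7500)
A(d) = 11/4 - d
A(n) - J(Y(-1, 1)) = (11/4 - 1*(-102)) - (-8946 + (9 - 1)² + 55*(9 - 1)) = (11/4 + 102) - (-8946 + 8² + 55*8) = 419/4 - (-8946 + 64 + 440) = 419/4 - 1*(-8442) = 419/4 + 8442 = 34187/4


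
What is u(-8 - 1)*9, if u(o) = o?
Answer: -81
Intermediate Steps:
u(-8 - 1)*9 = (-8 - 1)*9 = -9*9 = -81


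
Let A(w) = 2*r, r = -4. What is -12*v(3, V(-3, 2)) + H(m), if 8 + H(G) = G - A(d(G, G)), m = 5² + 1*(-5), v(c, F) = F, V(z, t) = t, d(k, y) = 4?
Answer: -4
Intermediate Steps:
m = 20 (m = 25 - 5 = 20)
A(w) = -8 (A(w) = 2*(-4) = -8)
H(G) = G (H(G) = -8 + (G - 1*(-8)) = -8 + (G + 8) = -8 + (8 + G) = G)
-12*v(3, V(-3, 2)) + H(m) = -12*2 + 20 = -24 + 20 = -4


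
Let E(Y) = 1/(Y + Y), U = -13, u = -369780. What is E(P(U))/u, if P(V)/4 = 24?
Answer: -1/70997760 ≈ -1.4085e-8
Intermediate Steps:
P(V) = 96 (P(V) = 4*24 = 96)
E(Y) = 1/(2*Y)
E(P(U))/u = ((½)/96)/(-369780) = ((½)*(1/96))*(-1/369780) = (1/192)*(-1/369780) = -1/70997760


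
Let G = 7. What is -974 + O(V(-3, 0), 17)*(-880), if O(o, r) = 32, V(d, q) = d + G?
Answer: -29134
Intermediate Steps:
V(d, q) = 7 + d (V(d, q) = d + 7 = 7 + d)
-974 + O(V(-3, 0), 17)*(-880) = -974 + 32*(-880) = -974 - 28160 = -29134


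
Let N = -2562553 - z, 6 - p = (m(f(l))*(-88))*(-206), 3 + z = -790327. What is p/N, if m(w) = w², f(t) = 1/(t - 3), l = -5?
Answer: 1109/7088892 ≈ 0.00015644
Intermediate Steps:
z = -790330 (z = -3 - 790327 = -790330)
f(t) = 1/(-3 + t)
p = -1109/4 (p = 6 - (1/(-3 - 5))²*(-88)*(-206) = 6 - (1/(-8))²*(-88)*(-206) = 6 - (-⅛)²*(-88)*(-206) = 6 - (1/64)*(-88)*(-206) = 6 - (-11)*(-206)/8 = 6 - 1*1133/4 = 6 - 1133/4 = -1109/4 ≈ -277.25)
N = -1772223 (N = -2562553 - 1*(-790330) = -2562553 + 790330 = -1772223)
p/N = -1109/4/(-1772223) = -1109/4*(-1/1772223) = 1109/7088892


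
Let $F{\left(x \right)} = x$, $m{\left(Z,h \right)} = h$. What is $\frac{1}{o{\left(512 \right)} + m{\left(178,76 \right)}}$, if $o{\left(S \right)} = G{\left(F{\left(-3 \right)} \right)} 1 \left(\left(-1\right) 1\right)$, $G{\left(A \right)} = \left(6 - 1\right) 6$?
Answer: $\frac{1}{46} \approx 0.021739$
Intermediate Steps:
$G{\left(A \right)} = 30$ ($G{\left(A \right)} = 5 \cdot 6 = 30$)
$o{\left(S \right)} = -30$ ($o{\left(S \right)} = 30 \cdot 1 \left(\left(-1\right) 1\right) = 30 \left(-1\right) = -30$)
$\frac{1}{o{\left(512 \right)} + m{\left(178,76 \right)}} = \frac{1}{-30 + 76} = \frac{1}{46}$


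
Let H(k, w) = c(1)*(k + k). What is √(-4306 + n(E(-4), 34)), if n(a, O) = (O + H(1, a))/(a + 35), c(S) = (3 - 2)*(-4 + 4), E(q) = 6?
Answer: 8*I*√113078/41 ≈ 65.614*I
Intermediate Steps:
c(S) = 0 (c(S) = 1*0 = 0)
H(k, w) = 0 (H(k, w) = 0*(k + k) = 0*(2*k) = 0)
n(a, O) = O/(35 + a) (n(a, O) = (O + 0)/(a + 35) = O/(35 + a))
√(-4306 + n(E(-4), 34)) = √(-4306 + 34/(35 + 6)) = √(-4306 + 34/41) = √(-176512/41) = 8*I*√113078/41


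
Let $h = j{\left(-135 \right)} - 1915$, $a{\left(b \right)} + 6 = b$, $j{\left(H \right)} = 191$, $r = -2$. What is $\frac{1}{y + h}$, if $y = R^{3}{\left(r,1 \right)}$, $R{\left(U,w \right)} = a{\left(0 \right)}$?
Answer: $- \frac{1}{1940} \approx -0.00051546$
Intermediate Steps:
$a{\left(b \right)} = -6 + b$
$R{\left(U,w \right)} = -6$ ($R{\left(U,w \right)} = -6 + 0 = -6$)
$y = -216$ ($y = \left(-6\right)^{3} = -216$)
$h = -1724$ ($h = 191 - 1915 = -1724$)
$\frac{1}{y + h} = \frac{1}{-216 - 1724} = \frac{1}{-1940} = - \frac{1}{1940}$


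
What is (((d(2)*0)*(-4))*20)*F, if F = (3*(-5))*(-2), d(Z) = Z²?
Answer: 0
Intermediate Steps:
F = 30 (F = -15*(-2) = 30)
(((d(2)*0)*(-4))*20)*F = (((2²*0)*(-4))*20)*30 = (((4*0)*(-4))*20)*30 = ((0*(-4))*20)*30 = (0*20)*30 = 0*30 = 0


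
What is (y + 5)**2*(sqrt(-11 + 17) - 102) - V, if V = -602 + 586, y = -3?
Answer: -392 + 4*sqrt(6) ≈ -382.20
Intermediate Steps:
V = -16
(y + 5)**2*(sqrt(-11 + 17) - 102) - V = (-3 + 5)**2*(sqrt(-11 + 17) - 102) - 1*(-16) = 2**2*(sqrt(6) - 102) + 16 = 4*(-102 + sqrt(6)) + 16 = (-408 + 4*sqrt(6)) + 16 = -392 + 4*sqrt(6)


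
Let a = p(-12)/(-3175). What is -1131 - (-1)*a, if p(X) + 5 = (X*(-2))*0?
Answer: -718184/635 ≈ -1131.0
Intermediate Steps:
p(X) = -5 (p(X) = -5 + (X*(-2))*0 = -5 - 2*X*0 = -5 + 0 = -5)
a = 1/635 (a = -5/(-3175) = -5*(-1/3175) = 1/635 ≈ 0.0015748)
-1131 - (-1)*a = -1131 - (-1)/635 = -1131 - 1*(-1/635) = -1131 + 1/635 = -718184/635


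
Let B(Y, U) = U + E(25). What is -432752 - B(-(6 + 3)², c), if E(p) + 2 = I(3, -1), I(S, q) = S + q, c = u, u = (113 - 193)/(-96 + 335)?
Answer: -103427648/239 ≈ -4.3275e+5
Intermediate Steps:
u = -80/239 ≈ -0.33473
c = -80/239 ≈ -0.33473
E(p) = 0 (E(p) = -2 + (3 - 1) = -2 + 2 = 0)
B(Y, U) = U (B(Y, U) = U + 0 = U)
-432752 - B(-(6 + 3)², c) = -432752 - 1*(-80/239) = -432752 + 80/239 = -103427648/239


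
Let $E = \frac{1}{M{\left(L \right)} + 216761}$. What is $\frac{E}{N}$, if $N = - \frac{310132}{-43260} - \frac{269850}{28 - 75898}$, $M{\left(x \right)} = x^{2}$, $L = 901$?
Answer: $\frac{3039015}{33526764897076} \approx 9.0644 \cdot 10^{-8}$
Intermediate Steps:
$N = \frac{97787294}{9117045}$ ($N = \left(-310132\right) \left(- \frac{1}{43260}\right) - \frac{269850}{28 - 75898} = \frac{77533}{10815} - \frac{269850}{-75870} = \frac{77533}{10815} - - \frac{8995}{2529} = \frac{77533}{10815} + \frac{8995}{2529} = \frac{97787294}{9117045} \approx 10.726$)
$E = \frac{1}{1028562}$ ($E = \frac{1}{901^{2} + 216761} = \frac{1}{811801 + 216761} = \frac{1}{1028562} \approx 9.7223 \cdot 10^{-7}$)
$\frac{E}{N} = \frac{1}{1028562 \cdot \frac{97787294}{9117045}} = \frac{1}{1028562} \cdot \frac{9117045}{97787294} = \frac{3039015}{33526764897076}$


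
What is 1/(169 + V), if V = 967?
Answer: 1/1136 ≈ 0.00088028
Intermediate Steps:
1/(169 + V) = 1/(169 + 967) = 1/1136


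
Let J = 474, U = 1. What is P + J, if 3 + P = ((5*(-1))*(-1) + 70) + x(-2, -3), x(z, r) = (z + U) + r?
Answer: 542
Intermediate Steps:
x(z, r) = 1 + r + z (x(z, r) = (z + 1) + r = (1 + z) + r = 1 + r + z)
P = 68 (P = -3 + (((5*(-1))*(-1) + 70) + (1 - 3 - 2)) = -3 + ((-5*(-1) + 70) - 4) = -3 + ((5 + 70) - 4) = -3 + (75 - 4) = -3 + 71 = 68)
P + J = 68 + 474 = 542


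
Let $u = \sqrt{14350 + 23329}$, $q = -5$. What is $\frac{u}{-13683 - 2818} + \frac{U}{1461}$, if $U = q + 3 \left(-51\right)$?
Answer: $- \frac{158}{1461} - \frac{\sqrt{37679}}{16501} \approx -0.11991$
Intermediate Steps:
$u = \sqrt{37679} \approx 194.11$
$U = -158$ ($U = -5 + 3 \left(-51\right) = -5 - 153 = -158$)
$\frac{u}{-13683 - 2818} + \frac{U}{1461} = \frac{\sqrt{37679}}{-13683 - 2818} - \frac{158}{1461} = \frac{\sqrt{37679}}{-16501} - \frac{158}{1461} = \sqrt{37679} \left(- \frac{1}{16501}\right) - \frac{158}{1461} = - \frac{\sqrt{37679}}{16501} - \frac{158}{1461} = - \frac{158}{1461} - \frac{\sqrt{37679}}{16501}$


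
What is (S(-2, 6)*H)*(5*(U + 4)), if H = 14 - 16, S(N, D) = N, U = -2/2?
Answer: 60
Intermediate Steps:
U = -1 (U = -2*1/2 = -1)
H = -2
(S(-2, 6)*H)*(5*(U + 4)) = (-2*(-2))*(5*(-1 + 4)) = 4*(5*3) = 4*15 = 60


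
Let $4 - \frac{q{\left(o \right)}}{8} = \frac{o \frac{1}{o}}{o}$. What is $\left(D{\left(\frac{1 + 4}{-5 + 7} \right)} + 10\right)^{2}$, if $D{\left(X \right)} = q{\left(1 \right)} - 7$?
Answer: $729$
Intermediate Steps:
$q{\left(o \right)} = 32 - \frac{8}{o}$ ($q{\left(o \right)} = 32 - 8 \frac{o \frac{1}{o}}{o} = 32 - 8 \cdot 1 \frac{1}{o} = 32 - \frac{8}{o}$)
$D{\left(X \right)} = 17$ ($D{\left(X \right)} = \left(32 - \frac{8}{1}\right) - 7 = \left(32 - 8\right) - 7 = 24 - 7 = 17$)
$\left(D{\left(\frac{1 + 4}{-5 + 7} \right)} + 10\right)^{2} = \left(17 + 10\right)^{2} = 27^{2} = 729$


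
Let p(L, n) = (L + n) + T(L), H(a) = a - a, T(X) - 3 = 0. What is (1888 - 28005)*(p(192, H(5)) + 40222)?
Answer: -1055570789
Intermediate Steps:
T(X) = 3 (T(X) = 3 + 0 = 3)
H(a) = 0
p(L, n) = 3 + L + n (p(L, n) = (L + n) + 3 = 3 + L + n)
(1888 - 28005)*(p(192, H(5)) + 40222) = (1888 - 28005)*((3 + 192 + 0) + 40222) = -26117*(195 + 40222) = -26117*40417 = -1055570789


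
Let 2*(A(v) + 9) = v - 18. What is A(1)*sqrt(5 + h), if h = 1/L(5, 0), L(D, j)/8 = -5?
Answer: -7*sqrt(1990)/8 ≈ -39.033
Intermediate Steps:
A(v) = -18 + v/2 (A(v) = -9 + (v - 18)/2 = -9 + (-18 + v)/2 = -9 + (-9 + v/2) = -18 + v/2)
L(D, j) = -40 (L(D, j) = 8*(-5) = -40)
h = -1/40 (h = 1/(-40) = -1/40 ≈ -0.025000)
A(1)*sqrt(5 + h) = (-18 + (1/2)*1)*sqrt(5 - 1/40) = (-18 + 1/2)*sqrt(199/40) = -7*sqrt(1990)/8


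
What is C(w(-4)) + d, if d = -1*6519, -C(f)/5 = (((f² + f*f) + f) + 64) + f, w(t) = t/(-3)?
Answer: -61831/9 ≈ -6870.1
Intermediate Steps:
w(t) = -t/3 (w(t) = t*(-⅓) = -t/3)
C(f) = -320 - 10*f - 10*f² (C(f) = -5*((((f² + f*f) + f) + 64) + f) = -5*((((f² + f²) + f) + 64) + f) = -5*(((2*f² + f) + 64) + f) = -5*(((f + 2*f²) + 64) + f) = -5*((64 + f + 2*f²) + f) = -5*(64 + 2*f + 2*f²) = -320 - 10*f - 10*f²)
d = -6519
C(w(-4)) + d = (-320 - (-10)*(-4)/3 - 10*(-⅓*(-4))²) - 6519 = (-320 - 10*4/3 - 10*(4/3)²) - 6519 = (-320 - 40/3 - 10*16/9) - 6519 = (-320 - 40/3 - 160/9) - 6519 = -3160/9 - 6519 = -61831/9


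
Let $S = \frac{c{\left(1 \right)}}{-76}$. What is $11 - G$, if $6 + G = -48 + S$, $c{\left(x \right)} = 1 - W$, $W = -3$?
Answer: $\frac{1236}{19} \approx 65.053$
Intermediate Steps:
$c{\left(x \right)} = 4$ ($c{\left(x \right)} = 1 - -3 = 1 + 3 = 4$)
$S = - \frac{1}{19}$ ($S = \frac{4}{-76} = 4 \left(- \frac{1}{76}\right) = - \frac{1}{19} \approx -0.052632$)
$G = - \frac{1027}{19}$ ($G = -6 - \frac{913}{19} = - \frac{1027}{19} \approx -54.053$)
$11 - G = 11 - - \frac{1027}{19} = 11 + \frac{1027}{19} = \frac{1236}{19}$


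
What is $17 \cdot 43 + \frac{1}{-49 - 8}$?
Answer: $\frac{41666}{57} \approx 730.98$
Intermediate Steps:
$17 \cdot 43 + \frac{1}{-49 - 8} = 731 + \frac{1}{-57} = 731 - \frac{1}{57} = \frac{41666}{57}$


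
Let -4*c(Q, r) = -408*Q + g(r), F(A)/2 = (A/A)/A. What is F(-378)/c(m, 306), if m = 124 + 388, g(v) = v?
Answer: -2/19711755 ≈ -1.0146e-7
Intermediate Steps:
F(A) = 2/A (F(A) = 2*((A/A)/A) = 2*(1/A) = 2/A)
m = 512
c(Q, r) = 102*Q - r/4 (c(Q, r) = -(-408*Q + r)/4 = -(r - 408*Q)/4 = 102*Q - r/4)
F(-378)/c(m, 306) = (2/(-378))/(102*512 - 1/4*306) = (2*(-1/378))/(52224 - 153/2) = -1/(189*104295/2) = -1/189*2/104295 = -2/19711755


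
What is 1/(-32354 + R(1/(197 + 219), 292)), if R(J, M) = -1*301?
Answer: -1/32655 ≈ -3.0623e-5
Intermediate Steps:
R(J, M) = -301
1/(-32354 + R(1/(197 + 219), 292)) = 1/(-32354 - 301) = 1/(-32655) = -1/32655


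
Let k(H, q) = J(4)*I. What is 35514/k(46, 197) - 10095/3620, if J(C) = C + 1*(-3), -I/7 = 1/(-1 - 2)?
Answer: 77122275/5068 ≈ 15218.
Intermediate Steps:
I = 7/3 (I = -7/(-1 - 2) = -7/(-3) = -7*(-⅓) = 7/3 ≈ 2.3333)
J(C) = -3 + C (J(C) = C - 3 = -3 + C)
k(H, q) = 7/3 (k(H, q) = (-3 + 4)*(7/3) = 1*(7/3) = 7/3)
35514/k(46, 197) - 10095/3620 = 35514/(7/3) - 10095/3620 = 35514*(3/7) - 10095*1/3620 = 106542/7 - 2019/724 = 77122275/5068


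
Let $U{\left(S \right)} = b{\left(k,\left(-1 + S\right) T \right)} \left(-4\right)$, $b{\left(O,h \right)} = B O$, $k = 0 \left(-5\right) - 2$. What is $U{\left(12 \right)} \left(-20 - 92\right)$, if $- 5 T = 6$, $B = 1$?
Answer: $-896$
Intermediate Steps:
$T = - \frac{6}{5}$ ($T = \left(- \frac{1}{5}\right) 6 = - \frac{6}{5} \approx -1.2$)
$k = -2$ ($k = 0 - 2 = -2$)
$b{\left(O,h \right)} = O$ ($b{\left(O,h \right)} = 1 O = O$)
$U{\left(S \right)} = 8$ ($U{\left(S \right)} = \left(-2\right) \left(-4\right) = 8$)
$U{\left(12 \right)} \left(-20 - 92\right) = 8 \left(-20 - 92\right) = 8 \left(-112\right) = -896$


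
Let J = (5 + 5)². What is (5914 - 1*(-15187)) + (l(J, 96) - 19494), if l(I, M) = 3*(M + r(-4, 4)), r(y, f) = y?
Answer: 1883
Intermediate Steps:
J = 100 (J = 10² = 100)
l(I, M) = -12 + 3*M (l(I, M) = 3*(M - 4) = 3*(-4 + M) = -12 + 3*M)
(5914 - 1*(-15187)) + (l(J, 96) - 19494) = (5914 - 1*(-15187)) + ((-12 + 3*96) - 19494) = (5914 + 15187) + ((-12 + 288) - 19494) = 21101 + (276 - 19494) = 21101 - 19218 = 1883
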